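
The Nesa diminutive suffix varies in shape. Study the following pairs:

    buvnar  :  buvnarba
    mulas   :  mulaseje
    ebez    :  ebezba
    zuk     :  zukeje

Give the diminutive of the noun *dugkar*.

The suffix is conditioned by the final consonant: -eje when the stem ends in a voiceless consonant (*mulas*, *zuk*); -ba when the stem ends in a voiced consonant (*buvnar*, *ebez*).
*dugkar* — final consonant /r/ (voiced) → -ba → *dugkarba*.

dugkarba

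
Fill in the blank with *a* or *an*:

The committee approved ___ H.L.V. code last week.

The indefinite article is chosen by the initial *sound* of the following word, not its spelling.
The initialism *H.L.V.* is read letter by letter; the first letter, H, is pronounced /eɪtʃ/, which begins with a vowel sound.
So the article is *an*: The committee approved an H.L.V. code last week.

an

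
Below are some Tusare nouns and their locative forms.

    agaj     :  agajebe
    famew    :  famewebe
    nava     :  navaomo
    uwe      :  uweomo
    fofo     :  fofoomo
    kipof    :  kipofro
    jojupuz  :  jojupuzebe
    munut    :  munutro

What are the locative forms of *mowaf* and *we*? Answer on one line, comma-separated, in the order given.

Looking at the final sound of each stem: -ro when the stem ends in a voiceless consonant (*kipof*, *munut*); -ebe when the stem ends in a voiced consonant (*agaj*, *famew*, *jojupuz*); -omo when the stem ends in a vowel (*nava*, *uwe*, *fofo*).
The final sound of *mowaf* is /f/, which is a voiceless consonant, so the suffix is -ro, giving *mowafro*.
Since the final sound of *we* is /e/ (a vowel), it takes -omo, giving *weomo*.

mowafro, weomo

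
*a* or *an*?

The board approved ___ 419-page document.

a

The indefinite article is chosen by the initial *sound* of the following word, not its spelling.
The number *419* is spoken "four hundred …", beginning with /fɔr/ — a consonant sound.
So the article is *a*: The board approved a 419-page document.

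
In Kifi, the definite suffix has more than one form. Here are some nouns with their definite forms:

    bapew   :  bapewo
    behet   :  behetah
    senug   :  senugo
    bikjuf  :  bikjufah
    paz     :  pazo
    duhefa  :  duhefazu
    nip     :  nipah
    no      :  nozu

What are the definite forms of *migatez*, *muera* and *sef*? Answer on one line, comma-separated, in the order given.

The alternation tracks the final sound of the stem — -ah when the stem ends in a voiceless consonant (*behet*, *bikjuf*, *nip*); -o when the stem ends in a voiced consonant (*bapew*, *senug*, *paz*); -zu when the stem ends in a vowel (*duhefa*, *no*).
The final sound of *migatez* is /z/, which is a voiced consonant, so the suffix is -o, giving *migatezo*.
*muera* — final sound /a/ (a vowel) → -zu → *muerazu*.
*sef* — final sound /f/ (a voiceless consonant) → -ah → *sefah*.

migatezo, muerazu, sefah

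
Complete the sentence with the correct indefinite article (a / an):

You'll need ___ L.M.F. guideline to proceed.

an

The indefinite article is chosen by the initial *sound* of the following word, not its spelling.
The initialism *L.M.F.* is read letter by letter; the first letter, L, is pronounced /ɛl/, which begins with a vowel sound.
So the article is *an*: You'll need an L.M.F. guideline to proceed.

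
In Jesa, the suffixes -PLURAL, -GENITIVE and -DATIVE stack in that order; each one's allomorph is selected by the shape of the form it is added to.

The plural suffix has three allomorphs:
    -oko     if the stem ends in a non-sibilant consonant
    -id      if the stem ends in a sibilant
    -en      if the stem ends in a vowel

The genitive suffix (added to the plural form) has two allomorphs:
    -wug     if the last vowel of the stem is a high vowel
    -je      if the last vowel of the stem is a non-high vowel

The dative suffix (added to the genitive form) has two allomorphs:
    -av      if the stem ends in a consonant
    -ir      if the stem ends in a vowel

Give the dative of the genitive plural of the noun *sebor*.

*sebor*: final sound = /r/, a non-sibilant consonant → -oko → *seboroko*.
The plural form *seboroko*: last vowel = /o/, a non-high vowel → -je → *seborokoje*.
The genitive form *seborokoje*: final sound = /e/, a vowel → -ir → *seborokojeir*.

seborokojeir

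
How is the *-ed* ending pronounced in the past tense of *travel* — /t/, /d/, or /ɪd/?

The stem *travel* ends in a voiced sound other than /d/.
The -ed suffix is realized as /ɪd/ after /t, d/; as /t/ after other voiceless consonants; and as /d/ after other voiced sounds.
So -ed on *travel* is pronounced /d/.

/d/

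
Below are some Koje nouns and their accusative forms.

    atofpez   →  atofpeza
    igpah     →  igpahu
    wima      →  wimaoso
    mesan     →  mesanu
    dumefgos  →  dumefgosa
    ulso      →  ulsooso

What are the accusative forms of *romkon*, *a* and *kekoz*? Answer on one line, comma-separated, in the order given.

The suffix is conditioned by the final sound: -a when the stem ends in a sibilant (*atofpez*, *dumefgos*); -u when the stem ends in a non-sibilant consonant (*igpah*, *mesan*); -oso when the stem ends in a vowel (*wima*, *ulso*).
Since the final sound of *romkon* is /n/ (a non-sibilant consonant), it takes -u, giving *romkonu*.
*a* — final sound /a/ (a vowel) → -oso → *aoso*.
*kekoz*: final sound = /z/, a sibilant → -a → *kekoza*.

romkonu, aoso, kekoza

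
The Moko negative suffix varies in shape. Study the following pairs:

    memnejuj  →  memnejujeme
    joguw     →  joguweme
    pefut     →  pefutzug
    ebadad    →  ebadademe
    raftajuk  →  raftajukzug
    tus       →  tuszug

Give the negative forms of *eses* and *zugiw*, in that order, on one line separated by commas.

eseszug, zugiweme

Looking at the final consonant of each stem: -zug when the stem ends in a voiceless consonant (*pefut*, *raftajuk*, *tus*); -eme when the stem ends in a voiced consonant (*memnejuj*, *joguw*, *ebadad*).
The final consonant of *eses* is /s/, which is voiceless, so the suffix is -zug, giving *eseszug*.
*zugiw*: final consonant = /w/, voiced → -eme → *zugiweme*.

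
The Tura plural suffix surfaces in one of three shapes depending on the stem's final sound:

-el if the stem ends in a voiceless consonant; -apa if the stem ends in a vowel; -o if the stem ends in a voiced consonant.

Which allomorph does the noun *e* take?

-apa

*e* — final sound /e/ (a vowel) → -apa.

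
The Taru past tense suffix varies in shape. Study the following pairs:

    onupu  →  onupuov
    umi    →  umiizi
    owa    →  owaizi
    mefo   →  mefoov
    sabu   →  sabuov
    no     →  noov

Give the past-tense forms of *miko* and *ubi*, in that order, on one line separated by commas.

mikoov, ubiizi

The alternation tracks the last vowel of the stem — -ov when the last vowel of the stem is a rounded vowel (*onupu*, *mefo*, *sabu*, *no*); -izi when the last vowel of the stem is an unrounded vowel (*umi*, *owa*).
The last vowel of *miko* is /o/, which is a rounded vowel, so the suffix is -ov, giving *mikoov*.
Since the last vowel of *ubi* is /i/ (an unrounded vowel), it takes -izi, giving *ubiizi*.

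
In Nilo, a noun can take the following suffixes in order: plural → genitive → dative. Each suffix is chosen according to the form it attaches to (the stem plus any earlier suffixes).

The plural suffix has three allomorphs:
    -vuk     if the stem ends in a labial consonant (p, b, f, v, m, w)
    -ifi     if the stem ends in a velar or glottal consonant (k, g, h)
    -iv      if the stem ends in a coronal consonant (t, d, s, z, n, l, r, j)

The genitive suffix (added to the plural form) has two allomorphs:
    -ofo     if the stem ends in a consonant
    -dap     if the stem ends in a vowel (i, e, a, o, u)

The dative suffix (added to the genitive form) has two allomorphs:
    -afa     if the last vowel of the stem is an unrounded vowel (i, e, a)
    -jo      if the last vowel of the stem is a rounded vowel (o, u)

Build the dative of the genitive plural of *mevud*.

*mevud*: final consonant = /d/, coronal → -iv → *mevudiv*.
The final sound of the plural form *mevudiv* is /v/, which is a consonant, so the genitive suffix is -ofo, giving *mevudivofo*.
The last vowel of the genitive form *mevudivofo* is /o/, which is a rounded vowel, so the dative suffix is -jo, giving *mevudivofojo*.

mevudivofojo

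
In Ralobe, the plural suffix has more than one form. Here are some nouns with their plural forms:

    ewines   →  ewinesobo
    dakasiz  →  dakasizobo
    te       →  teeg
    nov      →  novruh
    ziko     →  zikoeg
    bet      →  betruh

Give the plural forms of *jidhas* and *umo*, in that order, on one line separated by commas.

jidhasobo, umoeg

The pattern is sibilance of the final sound: -obo when the stem ends in a sibilant (*ewines*, *dakasiz*); -ruh when the stem ends in a non-sibilant consonant (*nov*, *bet*); -eg when the stem ends in a vowel (*te*, *ziko*).
*jidhas* — final sound /s/ (a sibilant) → -obo → *jidhasobo*.
Since the final sound of *umo* is /o/ (a vowel), it takes -eg, giving *umoeg*.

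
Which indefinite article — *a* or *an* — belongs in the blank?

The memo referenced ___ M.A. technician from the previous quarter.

an

The indefinite article is chosen by the initial *sound* of the following word, not its spelling.
The initialism *M.A.* is read letter by letter; the first letter, M, is pronounced /ɛm/, which begins with a vowel sound.
So the article is *an*: The memo referenced an M.A. technician from the previous quarter.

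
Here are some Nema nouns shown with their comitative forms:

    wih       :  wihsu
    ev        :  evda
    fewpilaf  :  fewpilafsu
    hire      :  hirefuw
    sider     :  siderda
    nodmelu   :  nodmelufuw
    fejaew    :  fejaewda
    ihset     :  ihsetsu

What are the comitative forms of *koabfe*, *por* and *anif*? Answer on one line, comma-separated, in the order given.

The pattern is voicing of the final sound: -su when the stem ends in a voiceless consonant (*wih*, *fewpilaf*, *ihset*); -da when the stem ends in a voiced consonant (*ev*, *sider*, *fejaew*); -fuw when the stem ends in a vowel (*hire*, *nodmelu*).
*koabfe* — final sound /e/ (a vowel) → -fuw → *koabfefuw*.
*por*: final sound = /r/, a voiced consonant → -da → *porda*.
*anif*: final sound = /f/, a voiceless consonant → -su → *anifsu*.

koabfefuw, porda, anifsu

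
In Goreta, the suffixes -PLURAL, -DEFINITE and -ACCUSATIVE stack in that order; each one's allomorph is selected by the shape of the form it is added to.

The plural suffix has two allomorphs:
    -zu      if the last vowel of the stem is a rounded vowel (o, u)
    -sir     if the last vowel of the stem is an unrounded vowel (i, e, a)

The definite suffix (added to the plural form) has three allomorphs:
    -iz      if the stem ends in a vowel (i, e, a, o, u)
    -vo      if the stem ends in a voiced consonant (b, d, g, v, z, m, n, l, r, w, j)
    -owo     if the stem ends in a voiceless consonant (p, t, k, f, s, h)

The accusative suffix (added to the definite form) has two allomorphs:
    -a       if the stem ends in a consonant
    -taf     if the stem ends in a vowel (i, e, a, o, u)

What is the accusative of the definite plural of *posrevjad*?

posrevjadsirvotaf

Since the last vowel of *posrevjad* is /a/ (an unrounded vowel), it takes -sir, giving *posrevjadsir*.
The plural form *posrevjadsir*: final sound = /r/, a voiced consonant → -vo → *posrevjadsirvo*.
The final sound of the definite form *posrevjadsirvo* is /o/, which is a vowel, so the accusative suffix is -taf, giving *posrevjadsirvotaf*.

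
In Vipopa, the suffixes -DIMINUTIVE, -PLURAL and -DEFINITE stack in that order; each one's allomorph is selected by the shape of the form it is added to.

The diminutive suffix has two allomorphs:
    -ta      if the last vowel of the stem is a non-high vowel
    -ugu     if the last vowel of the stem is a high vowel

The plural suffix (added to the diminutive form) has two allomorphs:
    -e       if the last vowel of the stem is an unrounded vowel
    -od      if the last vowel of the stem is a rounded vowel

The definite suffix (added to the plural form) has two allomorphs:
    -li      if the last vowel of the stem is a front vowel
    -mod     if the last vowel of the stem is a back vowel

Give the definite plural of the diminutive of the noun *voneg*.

vonegtaeli

*voneg*: last vowel = /e/, a non-high vowel → -ta → *vonegta*.
The diminutive form *vonegta*: last vowel = /a/, an unrounded vowel → -e → *vonegtae*.
Since the last vowel of the plural form *vonegtae* is /e/ (a front vowel), it takes -li, giving *vonegtaeli*.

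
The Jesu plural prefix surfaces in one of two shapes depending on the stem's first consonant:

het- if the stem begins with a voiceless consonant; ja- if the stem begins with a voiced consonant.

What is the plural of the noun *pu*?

hetpu

Since the first consonant of *pu* is /p/ (voiceless), it takes het-, giving *hetpu*.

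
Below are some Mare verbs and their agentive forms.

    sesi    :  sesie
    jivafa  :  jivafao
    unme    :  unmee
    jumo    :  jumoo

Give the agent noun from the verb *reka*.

rekao

The pattern is front/back vowel harmony: -e when the last vowel of the stem is a front vowel (*sesi*, *unme*); -o when the last vowel of the stem is a back vowel (*jivafa*, *jumo*).
Since the last vowel of *reka* is /a/ (a back vowel), it takes -o, giving *rekao*.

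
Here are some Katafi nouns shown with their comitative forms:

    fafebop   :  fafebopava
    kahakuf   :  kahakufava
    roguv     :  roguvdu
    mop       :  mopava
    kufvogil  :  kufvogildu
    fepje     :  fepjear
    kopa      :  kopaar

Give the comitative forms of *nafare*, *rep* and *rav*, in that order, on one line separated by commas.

nafarear, repava, ravdu

The alternation tracks the final sound of the stem — -ava when the stem ends in a voiceless consonant (*fafebop*, *kahakuf*, *mop*); -du when the stem ends in a voiced consonant (*roguv*, *kufvogil*); -ar when the stem ends in a vowel (*fepje*, *kopa*).
*nafare* — final sound /e/ (a vowel) → -ar → *nafarear*.
*rep* — final sound /p/ (a voiceless consonant) → -ava → *repava*.
Since the final sound of *rav* is /v/ (a voiced consonant), it takes -du, giving *ravdu*.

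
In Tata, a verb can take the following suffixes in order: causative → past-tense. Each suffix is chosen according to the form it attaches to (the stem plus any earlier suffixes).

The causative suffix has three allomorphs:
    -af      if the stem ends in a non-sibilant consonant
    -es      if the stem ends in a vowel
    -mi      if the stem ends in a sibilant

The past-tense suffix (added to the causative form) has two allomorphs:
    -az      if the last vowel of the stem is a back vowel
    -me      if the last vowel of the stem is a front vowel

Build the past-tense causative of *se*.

seesme

*se*: final sound = /e/, a vowel → -es → *sees*.
The causative form *sees*: last vowel = /e/, a front vowel → -me → *seesme*.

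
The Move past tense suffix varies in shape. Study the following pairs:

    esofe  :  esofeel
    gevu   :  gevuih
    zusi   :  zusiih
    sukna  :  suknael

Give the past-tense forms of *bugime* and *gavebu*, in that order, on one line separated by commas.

bugimeel, gavebuih

The alternation tracks the last vowel of the stem — -ih when the last vowel of the stem is a high vowel (*gevu*, *zusi*); -el when the last vowel of the stem is a non-high vowel (*esofe*, *sukna*).
Since the last vowel of *bugime* is /e/ (a non-high vowel), it takes -el, giving *bugimeel*.
*gavebu* — last vowel /u/ (a high vowel) → -ih → *gavebuih*.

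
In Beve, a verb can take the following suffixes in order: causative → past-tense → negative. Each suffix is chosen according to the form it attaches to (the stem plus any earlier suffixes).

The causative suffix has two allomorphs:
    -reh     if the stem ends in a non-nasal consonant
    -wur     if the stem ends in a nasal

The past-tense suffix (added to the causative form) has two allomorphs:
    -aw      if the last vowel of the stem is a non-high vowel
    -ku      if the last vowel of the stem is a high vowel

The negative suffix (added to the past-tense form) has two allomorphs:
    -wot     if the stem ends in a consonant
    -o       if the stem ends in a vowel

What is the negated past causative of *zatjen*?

zatjenwurkuo

*zatjen*: final consonant = /n/, a nasal → -wur → *zatjenwur*.
The last vowel of the causative form *zatjenwur* is /u/, which is a high vowel, so the past-tense suffix is -ku, giving *zatjenwurku*.
The final sound of the past-tense form *zatjenwurku* is /u/, which is a vowel, so the negative suffix is -o, giving *zatjenwurkuo*.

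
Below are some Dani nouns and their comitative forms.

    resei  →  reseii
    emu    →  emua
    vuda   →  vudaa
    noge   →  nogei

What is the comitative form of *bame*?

The pattern is front/back vowel harmony: -i when the last vowel of the stem is a front vowel (*resei*, *noge*); -a when the last vowel of the stem is a back vowel (*emu*, *vuda*).
*bame*: last vowel = /e/, a front vowel → -i → *bamei*.

bamei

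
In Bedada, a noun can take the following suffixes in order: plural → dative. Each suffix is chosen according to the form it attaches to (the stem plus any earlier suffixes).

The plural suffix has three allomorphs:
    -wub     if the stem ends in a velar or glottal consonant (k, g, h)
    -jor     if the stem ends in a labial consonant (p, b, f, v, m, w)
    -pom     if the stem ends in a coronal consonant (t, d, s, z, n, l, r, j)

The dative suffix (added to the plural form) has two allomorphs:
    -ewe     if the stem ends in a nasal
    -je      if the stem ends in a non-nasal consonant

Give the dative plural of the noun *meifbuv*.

The final consonant of *meifbuv* is /v/, which is labial, so the plural suffix is -jor, giving *meifbuvjor*.
The plural form *meifbuvjor*: final consonant = /r/, non-nasal → -je → *meifbuvjorje*.

meifbuvjorje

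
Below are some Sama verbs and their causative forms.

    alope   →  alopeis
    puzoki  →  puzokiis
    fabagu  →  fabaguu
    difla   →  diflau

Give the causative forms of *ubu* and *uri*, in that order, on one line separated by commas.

The suffix is conditioned by the last vowel: -is when the last vowel of the stem is a front vowel (*alope*, *puzoki*); -u when the last vowel of the stem is a back vowel (*fabagu*, *difla*).
*ubu* — last vowel /u/ (a back vowel) → -u → *ubuu*.
*uri*: last vowel = /i/, a front vowel → -is → *uriis*.

ubuu, uriis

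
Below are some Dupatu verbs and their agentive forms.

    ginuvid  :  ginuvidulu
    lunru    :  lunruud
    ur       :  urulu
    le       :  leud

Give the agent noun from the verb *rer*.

The pattern is consonant vs. vowel: -ulu when the stem ends in a consonant (*ginuvid*, *ur*); -ud when the stem ends in a vowel (*lunru*, *le*).
Since the final sound of *rer* is /r/ (a consonant), it takes -ulu, giving *rerulu*.

rerulu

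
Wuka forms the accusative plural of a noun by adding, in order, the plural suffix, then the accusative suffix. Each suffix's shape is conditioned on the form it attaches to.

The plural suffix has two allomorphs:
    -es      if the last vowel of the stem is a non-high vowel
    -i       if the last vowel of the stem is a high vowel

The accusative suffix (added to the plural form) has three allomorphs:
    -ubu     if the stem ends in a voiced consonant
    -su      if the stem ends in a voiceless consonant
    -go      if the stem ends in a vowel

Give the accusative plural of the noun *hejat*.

hejatessu

*hejat* — last vowel /a/ (a non-high vowel) → -es → *hejates*.
The plural form *hejates*: final sound = /s/, a voiceless consonant → -su → *hejatessu*.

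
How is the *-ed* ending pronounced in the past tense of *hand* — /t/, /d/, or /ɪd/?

/ɪd/

The stem *hand* ends in /t/ or /d/.
The -ed suffix is realized as /ɪd/ after /t, d/; as /t/ after other voiceless consonants; and as /d/ after other voiced sounds.
So -ed on *hand* is pronounced /ɪd/.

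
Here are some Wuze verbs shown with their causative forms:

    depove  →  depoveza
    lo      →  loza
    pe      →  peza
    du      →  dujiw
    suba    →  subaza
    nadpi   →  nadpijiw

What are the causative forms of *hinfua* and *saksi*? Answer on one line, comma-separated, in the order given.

hinfuaza, saksijiw

The suffix is conditioned by the last vowel: -jiw when the last vowel of the stem is a high vowel (*du*, *nadpi*); -za when the last vowel of the stem is a non-high vowel (*depove*, *lo*, *pe*, *suba*).
*hinfua* — last vowel /a/ (a non-high vowel) → -za → *hinfuaza*.
*saksi*: last vowel = /i/, a high vowel → -jiw → *saksijiw*.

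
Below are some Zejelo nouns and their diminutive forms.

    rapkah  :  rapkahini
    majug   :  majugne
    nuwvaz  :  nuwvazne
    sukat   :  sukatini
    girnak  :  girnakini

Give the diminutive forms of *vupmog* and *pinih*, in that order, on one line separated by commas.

vupmogne, pinihini

Looking at the final consonant of each stem: -ini when the stem ends in a voiceless consonant (*rapkah*, *sukat*, *girnak*); -ne when the stem ends in a voiced consonant (*majug*, *nuwvaz*).
Since the final consonant of *vupmog* is /g/ (voiced), it takes -ne, giving *vupmogne*.
The final consonant of *pinih* is /h/, which is voiceless, so the suffix is -ini, giving *pinihini*.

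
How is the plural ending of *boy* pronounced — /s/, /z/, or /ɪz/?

The stem *boy* ends in a voiced non-sibilant sound.
The plural suffix surfaces as /ɪz/ after sibilants, /s/ after other voiceless consonants, and /z/ after other voiced sounds.
So the plural -s on *boy* is pronounced /z/.

/z/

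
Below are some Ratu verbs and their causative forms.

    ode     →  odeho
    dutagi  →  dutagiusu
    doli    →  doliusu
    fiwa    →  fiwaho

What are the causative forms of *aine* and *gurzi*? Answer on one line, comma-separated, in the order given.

The suffix is conditioned by the last vowel: -usu when the last vowel of the stem is a high vowel (*dutagi*, *doli*); -ho when the last vowel of the stem is a non-high vowel (*ode*, *fiwa*).
*aine*: last vowel = /e/, a non-high vowel → -ho → *aineho*.
The last vowel of *gurzi* is /i/, which is a high vowel, so the suffix is -usu, giving *gurziusu*.

aineho, gurziusu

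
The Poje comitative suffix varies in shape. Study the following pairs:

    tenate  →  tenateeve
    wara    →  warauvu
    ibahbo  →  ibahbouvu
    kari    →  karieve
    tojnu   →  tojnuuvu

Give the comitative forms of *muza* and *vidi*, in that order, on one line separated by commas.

The pattern is front/back vowel harmony: -eve when the last vowel of the stem is a front vowel (*tenate*, *kari*); -uvu when the last vowel of the stem is a back vowel (*wara*, *ibahbo*, *tojnu*).
The last vowel of *muza* is /a/, which is a back vowel, so the suffix is -uvu, giving *muzauvu*.
The last vowel of *vidi* is /i/, which is a front vowel, so the suffix is -eve, giving *vidieve*.

muzauvu, vidieve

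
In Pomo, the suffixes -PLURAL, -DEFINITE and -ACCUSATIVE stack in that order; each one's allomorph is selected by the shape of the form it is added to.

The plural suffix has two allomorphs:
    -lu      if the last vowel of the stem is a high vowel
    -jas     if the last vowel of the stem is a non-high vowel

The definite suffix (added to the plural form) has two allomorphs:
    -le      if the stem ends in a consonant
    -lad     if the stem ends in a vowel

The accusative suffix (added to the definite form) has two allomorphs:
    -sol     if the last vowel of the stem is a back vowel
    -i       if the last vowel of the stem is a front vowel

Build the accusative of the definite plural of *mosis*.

mosisluladsol

The last vowel of *mosis* is /i/, which is a high vowel, so the plural suffix is -lu, giving *mosislu*.
The plural form *mosislu*: final sound = /u/, a vowel → -lad → *mosislulad*.
The definite form *mosislulad*: last vowel = /a/, a back vowel → -sol → *mosisluladsol*.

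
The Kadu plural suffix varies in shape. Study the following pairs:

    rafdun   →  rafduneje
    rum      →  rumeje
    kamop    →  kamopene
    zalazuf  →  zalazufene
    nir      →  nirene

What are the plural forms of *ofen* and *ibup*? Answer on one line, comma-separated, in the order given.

ofeneje, ibupene

The suffix is conditioned by the final consonant: -eje when the stem ends in a nasal (*rafdun*, *rum*); -ene when the stem ends in a non-nasal consonant (*kamop*, *zalazuf*, *nir*).
*ofen*: final consonant = /n/, a nasal → -eje → *ofeneje*.
The final consonant of *ibup* is /p/, which is non-nasal, so the suffix is -ene, giving *ibupene*.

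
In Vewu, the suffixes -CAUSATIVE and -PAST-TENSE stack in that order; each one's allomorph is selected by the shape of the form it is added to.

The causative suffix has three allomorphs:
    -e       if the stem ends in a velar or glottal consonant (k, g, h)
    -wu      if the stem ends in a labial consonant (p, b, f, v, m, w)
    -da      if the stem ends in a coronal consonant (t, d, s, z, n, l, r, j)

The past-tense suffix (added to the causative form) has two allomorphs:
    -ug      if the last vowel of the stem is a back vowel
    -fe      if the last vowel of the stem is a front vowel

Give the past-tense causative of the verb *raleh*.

ralehefe

The final consonant of *raleh* is /h/, which is velar/glottal, so the causative suffix is -e, giving *ralehe*.
Since the last vowel of the causative form *ralehe* is /e/ (a front vowel), it takes -fe, giving *ralehefe*.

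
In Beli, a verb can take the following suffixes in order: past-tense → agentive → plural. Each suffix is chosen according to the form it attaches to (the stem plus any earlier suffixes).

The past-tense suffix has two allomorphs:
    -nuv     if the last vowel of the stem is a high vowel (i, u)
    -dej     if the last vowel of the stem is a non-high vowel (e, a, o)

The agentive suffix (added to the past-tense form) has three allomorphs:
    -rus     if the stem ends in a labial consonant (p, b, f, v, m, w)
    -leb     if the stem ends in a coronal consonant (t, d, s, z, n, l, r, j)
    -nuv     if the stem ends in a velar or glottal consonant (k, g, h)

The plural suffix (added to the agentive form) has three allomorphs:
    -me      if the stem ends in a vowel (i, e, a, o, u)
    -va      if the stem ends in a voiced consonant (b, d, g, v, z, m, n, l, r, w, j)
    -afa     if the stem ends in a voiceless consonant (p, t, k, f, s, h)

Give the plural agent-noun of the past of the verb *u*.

*u*: last vowel = /u/, a high vowel → -nuv → *unuv*.
The past-tense form *unuv* — final consonant /v/ (labial) → -rus → *unuvrus*.
Since the final sound of the agentive form *unuvrus* is /s/ (a voiceless consonant), it takes -afa, giving *unuvrusafa*.

unuvrusafa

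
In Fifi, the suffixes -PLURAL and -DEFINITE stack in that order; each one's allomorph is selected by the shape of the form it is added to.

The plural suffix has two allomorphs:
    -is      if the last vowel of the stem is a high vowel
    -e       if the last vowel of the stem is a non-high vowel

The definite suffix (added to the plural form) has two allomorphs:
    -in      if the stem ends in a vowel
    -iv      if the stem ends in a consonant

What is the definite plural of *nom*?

The last vowel of *nom* is /o/, which is a non-high vowel, so the plural suffix is -e, giving *nome*.
The plural form *nome*: final sound = /e/, a vowel → -in → *nomein*.

nomein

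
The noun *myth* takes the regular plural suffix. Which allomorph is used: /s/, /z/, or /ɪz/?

The stem *myth* ends in a voiceless non-sibilant consonant.
The plural suffix surfaces as /ɪz/ after sibilants, /s/ after other voiceless consonants, and /z/ after other voiced sounds.
So the plural -s on *myth* is pronounced /s/.

/s/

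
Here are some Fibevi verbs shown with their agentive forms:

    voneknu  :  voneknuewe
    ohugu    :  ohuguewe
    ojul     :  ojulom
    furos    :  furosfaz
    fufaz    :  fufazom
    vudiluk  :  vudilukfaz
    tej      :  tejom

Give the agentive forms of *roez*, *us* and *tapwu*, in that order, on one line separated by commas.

roezom, usfaz, tapwuewe

Looking at the final sound of each stem: -faz when the stem ends in a voiceless consonant (*furos*, *vudiluk*); -om when the stem ends in a voiced consonant (*ojul*, *fufaz*, *tej*); -ewe when the stem ends in a vowel (*voneknu*, *ohugu*).
*roez* — final sound /z/ (a voiced consonant) → -om → *roezom*.
*us*: final sound = /s/, a voiceless consonant → -faz → *usfaz*.
*tapwu* — final sound /u/ (a vowel) → -ewe → *tapwuewe*.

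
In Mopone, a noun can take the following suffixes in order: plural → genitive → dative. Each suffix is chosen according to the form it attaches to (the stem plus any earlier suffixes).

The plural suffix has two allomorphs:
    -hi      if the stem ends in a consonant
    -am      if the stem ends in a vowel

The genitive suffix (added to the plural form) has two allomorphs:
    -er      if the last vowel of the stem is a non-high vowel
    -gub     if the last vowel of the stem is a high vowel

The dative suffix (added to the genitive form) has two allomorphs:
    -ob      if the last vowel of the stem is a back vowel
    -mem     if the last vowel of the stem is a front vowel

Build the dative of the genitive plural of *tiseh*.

tisehhigubob

*tiseh*: final sound = /h/, a consonant → -hi → *tisehhi*.
Since the last vowel of the plural form *tisehhi* is /i/ (a high vowel), it takes -gub, giving *tisehhigub*.
The last vowel of the genitive form *tisehhigub* is /u/, which is a back vowel, so the dative suffix is -ob, giving *tisehhigubob*.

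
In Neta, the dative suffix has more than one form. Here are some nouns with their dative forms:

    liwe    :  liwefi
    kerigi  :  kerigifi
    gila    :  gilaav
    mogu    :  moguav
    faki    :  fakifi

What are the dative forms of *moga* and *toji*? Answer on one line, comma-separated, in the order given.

mogaav, tojifi

The pattern is front/back vowel harmony: -fi when the last vowel of the stem is a front vowel (*liwe*, *kerigi*, *faki*); -av when the last vowel of the stem is a back vowel (*gila*, *mogu*).
*moga*: last vowel = /a/, a back vowel → -av → *mogaav*.
The last vowel of *toji* is /i/, which is a front vowel, so the suffix is -fi, giving *tojifi*.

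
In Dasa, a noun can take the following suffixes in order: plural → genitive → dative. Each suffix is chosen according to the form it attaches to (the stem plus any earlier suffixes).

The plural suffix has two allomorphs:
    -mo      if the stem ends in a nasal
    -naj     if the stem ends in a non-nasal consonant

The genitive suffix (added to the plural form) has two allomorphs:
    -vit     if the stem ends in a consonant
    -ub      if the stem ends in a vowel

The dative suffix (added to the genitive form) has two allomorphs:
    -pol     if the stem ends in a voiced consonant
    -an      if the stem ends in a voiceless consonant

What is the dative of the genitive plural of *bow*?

The final consonant of *bow* is /w/, which is non-nasal, so the plural suffix is -naj, giving *bownaj*.
The plural form *bownaj*: final sound = /j/, a consonant → -vit → *bownajvit*.
Since the final consonant of the genitive form *bownajvit* is /t/ (voiceless), it takes -an, giving *bownajvitan*.

bownajvitan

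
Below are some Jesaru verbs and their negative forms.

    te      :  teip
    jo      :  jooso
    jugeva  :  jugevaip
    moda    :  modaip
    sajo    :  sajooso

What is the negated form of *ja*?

jaip

Looking at the last vowel of each stem: -oso when the last vowel of the stem is a rounded vowel (*jo*, *sajo*); -ip when the last vowel of the stem is an unrounded vowel (*te*, *jugeva*, *moda*).
*ja*: last vowel = /a/, an unrounded vowel → -ip → *jaip*.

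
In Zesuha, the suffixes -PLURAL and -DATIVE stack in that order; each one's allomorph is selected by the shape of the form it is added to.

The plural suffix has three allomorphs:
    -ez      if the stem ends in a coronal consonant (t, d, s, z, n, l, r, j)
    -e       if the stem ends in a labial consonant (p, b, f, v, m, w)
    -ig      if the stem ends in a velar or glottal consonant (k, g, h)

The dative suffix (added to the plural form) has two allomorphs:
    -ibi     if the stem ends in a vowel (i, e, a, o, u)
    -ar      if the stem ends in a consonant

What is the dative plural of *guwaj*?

*guwaj* — final consonant /j/ (coronal) → -ez → *guwajez*.
Since the final sound of the plural form *guwajez* is /z/ (a consonant), it takes -ar, giving *guwajezar*.

guwajezar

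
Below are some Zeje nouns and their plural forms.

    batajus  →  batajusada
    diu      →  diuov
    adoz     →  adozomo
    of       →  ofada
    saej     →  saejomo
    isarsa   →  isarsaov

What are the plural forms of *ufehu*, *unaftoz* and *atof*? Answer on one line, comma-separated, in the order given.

The alternation tracks the final sound of the stem — -ada when the stem ends in a voiceless consonant (*batajus*, *of*); -omo when the stem ends in a voiced consonant (*adoz*, *saej*); -ov when the stem ends in a vowel (*diu*, *isarsa*).
*ufehu*: final sound = /u/, a vowel → -ov → *ufehuov*.
*unaftoz*: final sound = /z/, a voiced consonant → -omo → *unaftozomo*.
*atof* — final sound /f/ (a voiceless consonant) → -ada → *atofada*.

ufehuov, unaftozomo, atofada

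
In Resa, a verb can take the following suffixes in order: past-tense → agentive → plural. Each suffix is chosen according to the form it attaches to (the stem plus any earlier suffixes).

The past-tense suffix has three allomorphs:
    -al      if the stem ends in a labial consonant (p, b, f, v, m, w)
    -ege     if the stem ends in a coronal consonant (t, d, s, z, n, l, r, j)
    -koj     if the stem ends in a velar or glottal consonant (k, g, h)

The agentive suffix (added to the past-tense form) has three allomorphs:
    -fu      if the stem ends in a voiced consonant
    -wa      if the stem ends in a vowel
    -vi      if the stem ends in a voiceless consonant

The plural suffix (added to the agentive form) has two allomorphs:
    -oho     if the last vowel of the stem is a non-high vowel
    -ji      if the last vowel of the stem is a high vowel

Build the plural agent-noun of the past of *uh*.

*uh* — final consonant /h/ (velar/glottal) → -koj → *uhkoj*.
The past-tense form *uhkoj* — final sound /j/ (a voiced consonant) → -fu → *uhkojfu*.
The last vowel of the agentive form *uhkojfu* is /u/, which is a high vowel, so the plural suffix is -ji, giving *uhkojfuji*.

uhkojfuji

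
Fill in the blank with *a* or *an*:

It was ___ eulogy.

a

The indefinite article is chosen by the initial *sound* of the following word, not its spelling.
*eulogy* begins with the sound /juː/ (eu pronounced /juː/) — a consonant sound.
So the article is *a*: It was a eulogy.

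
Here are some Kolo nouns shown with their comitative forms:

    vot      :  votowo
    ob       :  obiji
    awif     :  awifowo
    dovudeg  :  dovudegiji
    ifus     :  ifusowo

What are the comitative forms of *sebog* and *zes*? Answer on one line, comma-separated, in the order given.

sebogiji, zesowo

The alternation tracks the final consonant of the stem — -owo when the stem ends in a voiceless consonant (*vot*, *awif*, *ifus*); -iji when the stem ends in a voiced consonant (*ob*, *dovudeg*).
*sebog* — final consonant /g/ (voiced) → -iji → *sebogiji*.
The final consonant of *zes* is /s/, which is voiceless, so the suffix is -owo, giving *zesowo*.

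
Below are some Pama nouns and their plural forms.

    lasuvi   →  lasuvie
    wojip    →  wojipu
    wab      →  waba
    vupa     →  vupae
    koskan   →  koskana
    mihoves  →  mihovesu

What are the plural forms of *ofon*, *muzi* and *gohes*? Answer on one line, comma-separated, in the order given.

Looking at the final sound of each stem: -u when the stem ends in a voiceless consonant (*wojip*, *mihoves*); -a when the stem ends in a voiced consonant (*wab*, *koskan*); -e when the stem ends in a vowel (*lasuvi*, *vupa*).
*ofon* — final sound /n/ (a voiced consonant) → -a → *ofona*.
*muzi* — final sound /i/ (a vowel) → -e → *muzie*.
*gohes* — final sound /s/ (a voiceless consonant) → -u → *gohesu*.

ofona, muzie, gohesu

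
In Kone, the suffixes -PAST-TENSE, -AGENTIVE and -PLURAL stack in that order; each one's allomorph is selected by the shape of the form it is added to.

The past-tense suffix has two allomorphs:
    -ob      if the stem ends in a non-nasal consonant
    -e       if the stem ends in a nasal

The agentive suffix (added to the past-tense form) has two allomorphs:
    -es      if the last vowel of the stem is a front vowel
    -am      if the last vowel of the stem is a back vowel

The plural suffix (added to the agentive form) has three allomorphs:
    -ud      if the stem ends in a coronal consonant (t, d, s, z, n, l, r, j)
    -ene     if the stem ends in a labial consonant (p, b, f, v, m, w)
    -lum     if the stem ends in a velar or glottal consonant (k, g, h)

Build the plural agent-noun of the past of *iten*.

*iten*: final consonant = /n/, a nasal → -e → *itene*.
The last vowel of the past-tense form *itene* is /e/, which is a front vowel, so the agentive suffix is -es, giving *itenees*.
Since the final consonant of the agentive form *itenees* is /s/ (coronal), it takes -ud, giving *iteneesud*.

iteneesud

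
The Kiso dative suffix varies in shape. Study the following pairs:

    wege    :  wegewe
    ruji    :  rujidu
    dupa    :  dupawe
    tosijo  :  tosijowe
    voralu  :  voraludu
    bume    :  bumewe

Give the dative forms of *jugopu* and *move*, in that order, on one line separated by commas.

The alternation tracks the last vowel of the stem — -du when the last vowel of the stem is a high vowel (*ruji*, *voralu*); -we when the last vowel of the stem is a non-high vowel (*wege*, *dupa*, *tosijo*, *bume*).
Since the last vowel of *jugopu* is /u/ (a high vowel), it takes -du, giving *jugopudu*.
*move*: last vowel = /e/, a non-high vowel → -we → *movewe*.

jugopudu, movewe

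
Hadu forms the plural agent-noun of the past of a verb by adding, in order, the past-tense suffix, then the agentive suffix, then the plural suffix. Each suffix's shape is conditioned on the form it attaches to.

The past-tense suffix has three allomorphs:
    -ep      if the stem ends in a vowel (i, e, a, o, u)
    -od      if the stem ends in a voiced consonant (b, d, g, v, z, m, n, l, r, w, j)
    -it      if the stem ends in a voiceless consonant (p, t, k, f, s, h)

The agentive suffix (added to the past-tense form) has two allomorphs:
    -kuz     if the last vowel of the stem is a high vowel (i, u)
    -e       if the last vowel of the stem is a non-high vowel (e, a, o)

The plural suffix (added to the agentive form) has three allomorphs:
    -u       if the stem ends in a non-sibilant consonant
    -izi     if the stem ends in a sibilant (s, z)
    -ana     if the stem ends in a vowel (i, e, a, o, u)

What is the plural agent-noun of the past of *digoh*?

digohitkuzizi

*digoh*: final sound = /h/, a voiceless consonant → -it → *digohit*.
Since the last vowel of the past-tense form *digohit* is /i/ (a high vowel), it takes -kuz, giving *digohitkuz*.
The agentive form *digohitkuz*: final sound = /z/, a sibilant → -izi → *digohitkuzizi*.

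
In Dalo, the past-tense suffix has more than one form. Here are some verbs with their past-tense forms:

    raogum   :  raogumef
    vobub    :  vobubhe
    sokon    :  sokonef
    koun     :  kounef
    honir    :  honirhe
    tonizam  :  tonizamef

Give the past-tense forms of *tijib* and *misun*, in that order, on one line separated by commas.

Looking at the final consonant of each stem: -ef when the stem ends in a nasal (*raogum*, *sokon*, *koun*, *tonizam*); -he when the stem ends in a non-nasal consonant (*vobub*, *honir*).
Since the final consonant of *tijib* is /b/ (non-nasal), it takes -he, giving *tijibhe*.
The final consonant of *misun* is /n/, which is a nasal, so the suffix is -ef, giving *misunef*.

tijibhe, misunef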